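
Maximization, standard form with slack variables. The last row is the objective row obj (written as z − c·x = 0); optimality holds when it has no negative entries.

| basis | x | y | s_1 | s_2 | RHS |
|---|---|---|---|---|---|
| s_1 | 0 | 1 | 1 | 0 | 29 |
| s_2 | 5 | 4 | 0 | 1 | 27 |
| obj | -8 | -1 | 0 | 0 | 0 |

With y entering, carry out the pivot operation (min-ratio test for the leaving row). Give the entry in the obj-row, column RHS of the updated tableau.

Ratio test on column y — row 1: 29/1 = 29; row 2: 27/4 = 27/4. Minimum is 27/4 at row 2 (s_2 leaves); pivot element 4.
Divide row 2 by 4; eliminate column y from the other rows.
obj-row update in column RHS: 0 − (-1)·(27/4) = 27/4.

27/4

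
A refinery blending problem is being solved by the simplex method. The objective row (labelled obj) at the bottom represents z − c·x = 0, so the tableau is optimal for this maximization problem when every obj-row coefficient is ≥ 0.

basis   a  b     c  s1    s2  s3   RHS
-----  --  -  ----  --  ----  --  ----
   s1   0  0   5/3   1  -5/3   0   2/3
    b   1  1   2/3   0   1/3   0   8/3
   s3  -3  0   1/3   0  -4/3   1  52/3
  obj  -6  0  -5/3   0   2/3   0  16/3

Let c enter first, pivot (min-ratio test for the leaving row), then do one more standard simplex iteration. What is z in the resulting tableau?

Ratio test on column c — row 1: (2/3)/(5/3) = 2/5; row 2: (8/3)/(2/3) = 4; row 3: (52/3)/(1/3) = 52. Minimum is 2/5 at row 1 (s1 leaves); pivot element 5/3.
Pivot on row 1; the obj-row RHS becomes 16/3 − (-5/3)·(2/5) = 6.
Next entering variable (most negative obj-row entry -6): a.
Ratio test on column a — row 1: entry 0 ≤ 0; row 2: (12/5)/1 = 12/5; row 3: entry -3 ≤ 0. Minimum is 12/5 at row 2 (b leaves); pivot element 1.
After the second pivot the obj-row RHS is 6 − (-6)·(12/5) = 102/5.

102/5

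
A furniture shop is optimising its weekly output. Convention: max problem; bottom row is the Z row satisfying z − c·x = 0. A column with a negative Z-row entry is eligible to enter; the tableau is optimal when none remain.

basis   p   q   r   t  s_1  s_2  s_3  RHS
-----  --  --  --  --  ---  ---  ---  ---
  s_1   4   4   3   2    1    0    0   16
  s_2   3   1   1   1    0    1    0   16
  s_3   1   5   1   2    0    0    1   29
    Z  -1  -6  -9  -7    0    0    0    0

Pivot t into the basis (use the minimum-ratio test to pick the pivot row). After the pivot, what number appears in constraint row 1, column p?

2

Ratio test on column t — row 1: 16/2 = 8; row 2: 16/1 = 16; row 3: 29/2 = 29/2. Minimum is 8 at row 1 (s_1 leaves); pivot element 2.
Divide row 1 by 2; eliminate column t from the other rows.
In the new row 1, the p entry is the old entry divided by the pivot: 4/2 = 2.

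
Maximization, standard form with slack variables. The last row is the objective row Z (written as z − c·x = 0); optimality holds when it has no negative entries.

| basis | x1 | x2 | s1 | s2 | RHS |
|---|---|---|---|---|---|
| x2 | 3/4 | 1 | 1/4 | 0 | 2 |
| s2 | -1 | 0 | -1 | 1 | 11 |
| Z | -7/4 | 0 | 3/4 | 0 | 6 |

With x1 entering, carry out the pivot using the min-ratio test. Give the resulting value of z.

32/3

Ratio test on column x1 — row 1: 2/(3/4) = 8/3; row 2: entry -1 ≤ 0. Minimum is 8/3 at row 1 (x2 leaves); pivot element 3/4.
Pivot on row 1; the Z-row RHS becomes 6 − (-7/4)·(8/3) = 32/3.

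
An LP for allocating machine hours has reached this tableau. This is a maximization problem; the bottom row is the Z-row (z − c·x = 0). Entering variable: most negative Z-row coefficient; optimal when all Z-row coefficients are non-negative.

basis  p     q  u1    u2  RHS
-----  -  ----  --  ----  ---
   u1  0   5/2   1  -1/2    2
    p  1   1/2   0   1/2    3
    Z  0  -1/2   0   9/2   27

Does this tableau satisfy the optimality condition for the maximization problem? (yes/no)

The Z-row has a negative entry -1/2 in column q, so it is not optimal.

no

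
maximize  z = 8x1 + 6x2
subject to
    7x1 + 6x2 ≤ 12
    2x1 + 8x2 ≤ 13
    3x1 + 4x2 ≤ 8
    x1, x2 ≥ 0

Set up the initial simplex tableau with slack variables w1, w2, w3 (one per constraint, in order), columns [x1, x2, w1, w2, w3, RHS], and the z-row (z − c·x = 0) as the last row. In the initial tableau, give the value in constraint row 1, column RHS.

The RHS of constraint 1 is b_1 = 12.

12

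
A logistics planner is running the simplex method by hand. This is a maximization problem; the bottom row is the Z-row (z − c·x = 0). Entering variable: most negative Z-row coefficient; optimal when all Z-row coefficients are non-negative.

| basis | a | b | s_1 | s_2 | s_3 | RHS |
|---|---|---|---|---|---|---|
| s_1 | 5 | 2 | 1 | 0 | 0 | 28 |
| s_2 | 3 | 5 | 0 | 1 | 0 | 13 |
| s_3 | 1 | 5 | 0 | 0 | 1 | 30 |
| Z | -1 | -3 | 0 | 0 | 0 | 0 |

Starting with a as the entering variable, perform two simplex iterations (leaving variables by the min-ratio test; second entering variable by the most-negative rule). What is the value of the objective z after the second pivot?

39/5

Ratio test on column a — row 1: 28/5 = 28/5; row 2: 13/3 = 13/3; row 3: 30/1 = 30. Minimum is 13/3 at row 2 (s_2 leaves); pivot element 3.
Pivot on row 2; the Z-row RHS becomes 0 − (-1)·(13/3) = 13/3.
Next entering variable (most negative Z-row entry -4/3): b.
Ratio test on column b — row 1: entry -19/3 ≤ 0; row 2: (13/3)/(5/3) = 13/5; row 3: (77/3)/(10/3) = 77/10. Minimum is 13/5 at row 2 (a leaves); pivot element 5/3.
After the second pivot the Z-row RHS is 13/3 − (-4/3)·(13/5) = 39/5.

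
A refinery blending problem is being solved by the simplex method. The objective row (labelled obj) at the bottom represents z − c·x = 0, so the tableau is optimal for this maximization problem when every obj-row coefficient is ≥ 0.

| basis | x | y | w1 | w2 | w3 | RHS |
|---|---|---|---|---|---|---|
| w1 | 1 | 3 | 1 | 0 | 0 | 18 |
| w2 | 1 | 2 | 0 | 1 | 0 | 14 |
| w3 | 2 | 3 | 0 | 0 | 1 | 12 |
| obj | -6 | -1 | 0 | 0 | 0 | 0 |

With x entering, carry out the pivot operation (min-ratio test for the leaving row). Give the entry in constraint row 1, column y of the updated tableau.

3/2

Ratio test on column x — row 1: 18/1 = 18; row 2: 14/1 = 14; row 3: 12/2 = 6. Minimum is 6 at row 3 (w3 leaves); pivot element 2.
Divide row 3 by 2; eliminate column x from the other rows.
Row 1 update in column y: 3 − 1·(3/2) = 3/2.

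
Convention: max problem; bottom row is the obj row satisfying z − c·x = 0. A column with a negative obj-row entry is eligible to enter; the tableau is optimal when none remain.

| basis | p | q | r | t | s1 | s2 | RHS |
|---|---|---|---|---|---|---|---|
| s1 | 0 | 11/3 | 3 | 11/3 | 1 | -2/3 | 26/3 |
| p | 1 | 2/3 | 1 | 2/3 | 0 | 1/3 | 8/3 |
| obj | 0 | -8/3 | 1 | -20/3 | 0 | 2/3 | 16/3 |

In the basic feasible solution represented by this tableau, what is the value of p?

p is basic (row 2); its value is the RHS of that row, 8/3.

8/3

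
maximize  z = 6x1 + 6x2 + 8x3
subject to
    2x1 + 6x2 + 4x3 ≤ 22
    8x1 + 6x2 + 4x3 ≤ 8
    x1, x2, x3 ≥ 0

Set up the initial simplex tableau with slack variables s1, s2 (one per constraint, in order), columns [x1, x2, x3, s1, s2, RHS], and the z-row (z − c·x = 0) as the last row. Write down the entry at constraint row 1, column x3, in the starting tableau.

Constraint 1 has coefficient 4 on x3.

4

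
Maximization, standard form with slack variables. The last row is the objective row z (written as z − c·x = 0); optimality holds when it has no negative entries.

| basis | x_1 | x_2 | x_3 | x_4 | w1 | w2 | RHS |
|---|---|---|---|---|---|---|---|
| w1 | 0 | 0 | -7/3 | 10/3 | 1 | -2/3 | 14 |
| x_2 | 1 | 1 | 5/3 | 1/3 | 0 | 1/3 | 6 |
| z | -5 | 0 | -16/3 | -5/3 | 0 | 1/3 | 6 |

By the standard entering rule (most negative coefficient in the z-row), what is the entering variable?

x_3

Negative z-row entries: x_1: -5, x_3: -16/3, x_4: -5/3.
The most negative is -16/3 in column x_3, so x_3 enters.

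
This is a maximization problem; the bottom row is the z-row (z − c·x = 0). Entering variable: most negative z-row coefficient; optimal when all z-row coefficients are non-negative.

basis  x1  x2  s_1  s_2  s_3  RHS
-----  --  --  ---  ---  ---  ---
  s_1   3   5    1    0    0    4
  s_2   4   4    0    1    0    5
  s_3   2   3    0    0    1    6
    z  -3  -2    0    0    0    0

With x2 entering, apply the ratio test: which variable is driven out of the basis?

s_1

Column x2 entries and ratios — s_1: 4/5 = 4/5; s_2: 5/4 = 5/4; s_3: 6/3 = 2.
Smallest ratio is 4/5 in the row of s_1, so s_1 leaves.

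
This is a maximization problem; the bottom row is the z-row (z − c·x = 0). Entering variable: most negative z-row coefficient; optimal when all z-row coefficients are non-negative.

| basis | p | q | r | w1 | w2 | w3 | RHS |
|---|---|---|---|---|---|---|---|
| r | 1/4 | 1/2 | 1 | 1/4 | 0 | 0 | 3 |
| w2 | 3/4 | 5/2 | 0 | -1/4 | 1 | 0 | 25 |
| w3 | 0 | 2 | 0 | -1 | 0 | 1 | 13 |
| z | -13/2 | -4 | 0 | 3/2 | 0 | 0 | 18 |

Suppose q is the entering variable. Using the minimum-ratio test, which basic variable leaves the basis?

Column q entries and ratios — r: 3/(1/2) = 6; w2: 25/(5/2) = 10; w3: 13/2 = 13/2.
Smallest ratio is 6 in the row of r, so r leaves.

r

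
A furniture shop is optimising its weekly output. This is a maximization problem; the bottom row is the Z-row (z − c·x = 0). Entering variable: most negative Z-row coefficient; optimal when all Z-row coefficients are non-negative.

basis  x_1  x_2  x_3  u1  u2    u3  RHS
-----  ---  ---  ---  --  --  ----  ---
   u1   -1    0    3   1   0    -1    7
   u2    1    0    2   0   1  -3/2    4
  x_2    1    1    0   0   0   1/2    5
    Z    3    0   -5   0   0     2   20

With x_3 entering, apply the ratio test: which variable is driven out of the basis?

Column x_3 entries and ratios — u1: 7/3 = 7/3; u2: 4/2 = 2; x_2: 0 ≤ 0, skip.
Smallest ratio is 2 in the row of u2, so u2 leaves.

u2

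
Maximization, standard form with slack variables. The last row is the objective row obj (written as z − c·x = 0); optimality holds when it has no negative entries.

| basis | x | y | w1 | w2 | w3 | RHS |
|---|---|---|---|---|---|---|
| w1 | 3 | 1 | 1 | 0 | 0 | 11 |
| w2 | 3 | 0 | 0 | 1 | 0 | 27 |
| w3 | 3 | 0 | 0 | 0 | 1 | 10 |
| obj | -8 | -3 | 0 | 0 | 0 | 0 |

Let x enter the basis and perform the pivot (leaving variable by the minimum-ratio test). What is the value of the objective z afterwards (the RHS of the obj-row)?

Ratio test on column x — row 1: 11/3 = 11/3; row 2: 27/3 = 9; row 3: 10/3 = 10/3. Minimum is 10/3 at row 3 (w3 leaves); pivot element 3.
Pivot on row 3; the obj-row RHS becomes 0 − (-8)·(10/3) = 80/3.

80/3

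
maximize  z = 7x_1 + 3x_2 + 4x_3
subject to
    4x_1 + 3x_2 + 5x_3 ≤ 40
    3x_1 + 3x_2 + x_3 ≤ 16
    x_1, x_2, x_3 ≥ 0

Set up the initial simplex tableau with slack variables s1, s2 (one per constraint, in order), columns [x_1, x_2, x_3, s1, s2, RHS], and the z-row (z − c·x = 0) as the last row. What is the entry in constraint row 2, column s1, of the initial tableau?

0

Slack s1 belongs to constraint 1; its column is the unit vector e_1, so the entry in row 2 is 0.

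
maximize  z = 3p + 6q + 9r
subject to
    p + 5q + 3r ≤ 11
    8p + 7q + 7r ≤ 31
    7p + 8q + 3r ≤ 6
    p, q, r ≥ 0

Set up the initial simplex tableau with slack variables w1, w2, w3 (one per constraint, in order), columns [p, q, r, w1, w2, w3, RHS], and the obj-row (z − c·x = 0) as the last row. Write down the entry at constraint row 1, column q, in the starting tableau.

Constraint 1 has coefficient 5 on q.

5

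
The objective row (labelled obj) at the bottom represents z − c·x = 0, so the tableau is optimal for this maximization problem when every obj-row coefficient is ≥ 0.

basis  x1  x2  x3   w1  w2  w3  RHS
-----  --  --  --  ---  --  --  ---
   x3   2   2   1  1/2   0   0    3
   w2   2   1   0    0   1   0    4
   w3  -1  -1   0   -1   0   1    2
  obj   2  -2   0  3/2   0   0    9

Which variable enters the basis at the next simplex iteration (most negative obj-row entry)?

x2

Negative obj-row entries: x2: -2.
The most negative is -2 in column x2, so x2 enters.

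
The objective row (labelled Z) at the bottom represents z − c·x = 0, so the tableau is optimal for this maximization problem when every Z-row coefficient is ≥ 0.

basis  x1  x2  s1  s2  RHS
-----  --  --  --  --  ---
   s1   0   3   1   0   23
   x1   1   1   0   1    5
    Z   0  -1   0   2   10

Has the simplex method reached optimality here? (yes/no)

The Z-row has a negative entry -1 in column x2, so it is not optimal.

no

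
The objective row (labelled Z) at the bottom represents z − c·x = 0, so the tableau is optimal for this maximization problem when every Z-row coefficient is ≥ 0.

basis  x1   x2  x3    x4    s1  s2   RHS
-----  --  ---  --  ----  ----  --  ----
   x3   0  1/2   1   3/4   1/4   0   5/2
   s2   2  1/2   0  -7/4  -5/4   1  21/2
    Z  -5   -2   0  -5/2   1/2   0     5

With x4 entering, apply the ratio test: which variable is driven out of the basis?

x3

Column x4 entries and ratios — x3: (5/2)/(3/4) = 10/3; s2: -7/4 ≤ 0, skip.
Smallest ratio is 10/3 in the row of x3, so x3 leaves.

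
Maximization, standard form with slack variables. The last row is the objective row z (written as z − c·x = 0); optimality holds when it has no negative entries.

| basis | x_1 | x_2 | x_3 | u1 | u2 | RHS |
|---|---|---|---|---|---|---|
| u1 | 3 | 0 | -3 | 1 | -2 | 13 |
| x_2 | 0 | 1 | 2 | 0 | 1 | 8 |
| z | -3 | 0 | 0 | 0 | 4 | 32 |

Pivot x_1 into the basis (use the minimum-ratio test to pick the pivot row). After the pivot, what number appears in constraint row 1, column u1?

Ratio test on column x_1 — row 1: 13/3 = 13/3; row 2: entry 0 ≤ 0. Minimum is 13/3 at row 1 (u1 leaves); pivot element 3.
Divide row 1 by 3; eliminate column x_1 from the other rows.
In the new row 1, the u1 entry is the old entry divided by the pivot: 1/3 = 1/3.

1/3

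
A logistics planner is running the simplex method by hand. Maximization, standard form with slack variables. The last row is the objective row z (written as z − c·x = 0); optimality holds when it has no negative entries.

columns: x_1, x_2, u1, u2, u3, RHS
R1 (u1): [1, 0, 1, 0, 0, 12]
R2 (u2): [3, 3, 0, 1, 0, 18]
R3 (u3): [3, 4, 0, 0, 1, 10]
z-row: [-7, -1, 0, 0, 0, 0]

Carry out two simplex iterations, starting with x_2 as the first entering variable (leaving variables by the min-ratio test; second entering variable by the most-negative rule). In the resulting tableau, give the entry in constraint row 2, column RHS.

Ratio test on column x_2 — row 1: entry 0 ≤ 0; row 2: 18/3 = 6; row 3: 10/4 = 5/2. Minimum is 5/2 at row 3 (u3 leaves); pivot element 4.
Divide row 3 by 4; eliminate column x_2 from the other rows.
Second iteration: most negative z-row entry is -25/4 in column x_1, so x_1 enters.
Ratio test on column x_1 — row 1: 12/1 = 12; row 2: (21/2)/(3/4) = 14; row 3: (5/2)/(3/4) = 10/3. Minimum is 10/3 at row 3 (x_2 leaves); pivot element 3/4.
Divide row 3 by 3/4; eliminate column x_1 from the other rows.
After both pivots, the entry at constraint row 2, column RHS is 8.

8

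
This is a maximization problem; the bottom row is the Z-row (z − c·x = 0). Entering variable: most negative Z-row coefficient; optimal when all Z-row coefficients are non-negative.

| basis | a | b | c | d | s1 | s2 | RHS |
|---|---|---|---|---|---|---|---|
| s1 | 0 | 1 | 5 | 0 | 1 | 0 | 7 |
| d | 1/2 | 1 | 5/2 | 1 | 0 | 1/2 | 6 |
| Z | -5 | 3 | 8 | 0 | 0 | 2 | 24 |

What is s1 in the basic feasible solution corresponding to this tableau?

7

s1 is basic (row 1); its value is the RHS of that row, 7.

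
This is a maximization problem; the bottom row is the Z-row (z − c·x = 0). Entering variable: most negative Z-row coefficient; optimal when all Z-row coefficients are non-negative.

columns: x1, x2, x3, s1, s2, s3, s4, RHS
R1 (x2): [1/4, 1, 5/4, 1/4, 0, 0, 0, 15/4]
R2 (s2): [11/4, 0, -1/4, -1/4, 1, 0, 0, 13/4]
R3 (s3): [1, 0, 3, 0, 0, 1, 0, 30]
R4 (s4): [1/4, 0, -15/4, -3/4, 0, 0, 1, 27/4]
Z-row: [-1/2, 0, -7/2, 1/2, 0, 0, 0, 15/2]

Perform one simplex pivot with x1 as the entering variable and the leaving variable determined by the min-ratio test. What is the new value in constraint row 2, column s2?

4/11

Ratio test on column x1 — row 1: (15/4)/(1/4) = 15; row 2: (13/4)/(11/4) = 13/11; row 3: 30/1 = 30; row 4: (27/4)/(1/4) = 27. Minimum is 13/11 at row 2 (s2 leaves); pivot element 11/4.
Divide row 2 by 11/4; eliminate column x1 from the other rows.
In the new row 2, the s2 entry is the old entry divided by the pivot: 1/(11/4) = 4/11.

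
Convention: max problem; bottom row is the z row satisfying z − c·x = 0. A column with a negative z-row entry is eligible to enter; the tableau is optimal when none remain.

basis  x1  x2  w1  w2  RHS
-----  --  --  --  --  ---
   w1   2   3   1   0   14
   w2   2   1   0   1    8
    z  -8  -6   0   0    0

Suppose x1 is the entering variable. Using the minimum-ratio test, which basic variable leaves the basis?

Column x1 entries and ratios — w1: 14/2 = 7; w2: 8/2 = 4.
Smallest ratio is 4 in the row of w2, so w2 leaves.

w2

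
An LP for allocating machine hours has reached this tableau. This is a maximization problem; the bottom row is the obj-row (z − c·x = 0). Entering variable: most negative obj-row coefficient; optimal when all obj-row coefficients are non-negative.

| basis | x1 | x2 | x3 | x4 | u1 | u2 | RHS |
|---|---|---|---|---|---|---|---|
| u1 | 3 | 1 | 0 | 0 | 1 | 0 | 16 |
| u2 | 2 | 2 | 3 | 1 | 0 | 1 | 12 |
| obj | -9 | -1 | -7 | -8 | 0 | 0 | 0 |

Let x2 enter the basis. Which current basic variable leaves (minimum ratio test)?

u2

Column x2 entries and ratios — u1: 16/1 = 16; u2: 12/2 = 6.
Smallest ratio is 6 in the row of u2, so u2 leaves.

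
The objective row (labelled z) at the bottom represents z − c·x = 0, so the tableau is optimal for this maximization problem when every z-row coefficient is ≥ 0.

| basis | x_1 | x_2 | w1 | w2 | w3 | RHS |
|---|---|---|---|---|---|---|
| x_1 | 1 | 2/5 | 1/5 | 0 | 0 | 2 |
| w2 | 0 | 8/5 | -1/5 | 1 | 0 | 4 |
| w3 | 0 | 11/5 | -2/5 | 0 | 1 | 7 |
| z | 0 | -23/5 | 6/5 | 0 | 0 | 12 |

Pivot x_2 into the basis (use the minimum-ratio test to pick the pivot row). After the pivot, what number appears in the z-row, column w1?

5/8

Ratio test on column x_2 — row 1: 2/(2/5) = 5; row 2: 4/(8/5) = 5/2; row 3: 7/(11/5) = 35/11. Minimum is 5/2 at row 2 (w2 leaves); pivot element 8/5.
Divide row 2 by 8/5; eliminate column x_2 from the other rows.
z-row update in column w1: 6/5 − (-23/5)·(-1/8) = 5/8.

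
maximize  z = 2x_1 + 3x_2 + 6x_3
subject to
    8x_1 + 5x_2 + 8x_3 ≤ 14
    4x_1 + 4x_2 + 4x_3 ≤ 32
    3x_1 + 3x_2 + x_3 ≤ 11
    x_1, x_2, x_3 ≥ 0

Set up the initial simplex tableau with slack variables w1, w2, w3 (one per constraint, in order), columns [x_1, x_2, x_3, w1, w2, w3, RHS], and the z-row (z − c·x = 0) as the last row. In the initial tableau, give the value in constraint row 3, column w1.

Slack w1 belongs to constraint 1; its column is the unit vector e_1, so the entry in row 3 is 0.

0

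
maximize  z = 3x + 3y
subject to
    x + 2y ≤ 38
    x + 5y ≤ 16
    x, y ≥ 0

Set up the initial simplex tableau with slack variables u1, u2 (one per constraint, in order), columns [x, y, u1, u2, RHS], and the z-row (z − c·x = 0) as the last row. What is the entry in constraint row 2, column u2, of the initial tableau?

Slack u2 belongs to constraint 2; its column is the unit vector e_2, so the entry in row 2 is 1.

1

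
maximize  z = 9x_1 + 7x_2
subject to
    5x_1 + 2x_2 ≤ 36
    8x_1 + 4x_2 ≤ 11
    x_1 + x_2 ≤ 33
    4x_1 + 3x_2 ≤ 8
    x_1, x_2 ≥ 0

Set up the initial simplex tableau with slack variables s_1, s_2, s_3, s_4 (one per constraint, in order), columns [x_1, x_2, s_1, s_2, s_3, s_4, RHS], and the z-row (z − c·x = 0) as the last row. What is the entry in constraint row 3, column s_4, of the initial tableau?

Slack s_4 belongs to constraint 4; its column is the unit vector e_4, so the entry in row 3 is 0.

0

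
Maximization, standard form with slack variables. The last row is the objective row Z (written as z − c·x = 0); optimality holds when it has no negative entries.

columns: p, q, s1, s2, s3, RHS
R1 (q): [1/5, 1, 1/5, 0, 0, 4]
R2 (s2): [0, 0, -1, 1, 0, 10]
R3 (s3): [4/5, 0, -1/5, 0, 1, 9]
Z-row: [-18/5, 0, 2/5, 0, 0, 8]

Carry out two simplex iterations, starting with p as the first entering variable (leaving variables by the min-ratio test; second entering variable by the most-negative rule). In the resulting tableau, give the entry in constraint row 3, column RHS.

13

Ratio test on column p — row 1: 4/(1/5) = 20; row 2: entry 0 ≤ 0; row 3: 9/(4/5) = 45/4. Minimum is 45/4 at row 3 (s3 leaves); pivot element 4/5.
Divide row 3 by 4/5; eliminate column p from the other rows.
Second iteration: most negative Z-row entry is -1/2 in column s1, so s1 enters.
Ratio test on column s1 — row 1: (7/4)/(1/4) = 7; row 2: entry -1 ≤ 0; row 3: entry -1/4 ≤ 0. Minimum is 7 at row 1 (q leaves); pivot element 1/4.
Divide row 1 by 1/4; eliminate column s1 from the other rows.
After both pivots, the entry at constraint row 3, column RHS is 13.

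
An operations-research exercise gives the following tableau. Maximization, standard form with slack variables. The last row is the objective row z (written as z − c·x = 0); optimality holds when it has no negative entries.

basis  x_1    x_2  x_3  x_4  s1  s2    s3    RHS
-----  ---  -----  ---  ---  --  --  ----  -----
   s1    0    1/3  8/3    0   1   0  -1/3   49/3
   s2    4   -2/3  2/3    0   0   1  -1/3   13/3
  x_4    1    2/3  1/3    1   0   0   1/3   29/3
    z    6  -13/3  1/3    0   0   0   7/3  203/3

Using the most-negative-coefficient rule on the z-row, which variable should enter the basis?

x_2

Negative z-row entries: x_2: -13/3.
The most negative is -13/3 in column x_2, so x_2 enters.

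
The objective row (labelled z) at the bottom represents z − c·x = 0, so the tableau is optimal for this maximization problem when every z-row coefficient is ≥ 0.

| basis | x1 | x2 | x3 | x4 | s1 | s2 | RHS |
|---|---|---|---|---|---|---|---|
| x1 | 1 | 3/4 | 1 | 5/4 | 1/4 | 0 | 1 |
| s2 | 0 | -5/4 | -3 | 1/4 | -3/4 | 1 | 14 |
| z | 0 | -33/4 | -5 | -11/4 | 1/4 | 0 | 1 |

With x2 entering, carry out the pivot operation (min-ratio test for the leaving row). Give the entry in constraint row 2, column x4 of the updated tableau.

Ratio test on column x2 — row 1: 1/(3/4) = 4/3; row 2: entry -5/4 ≤ 0. Minimum is 4/3 at row 1 (x1 leaves); pivot element 3/4.
Divide row 1 by 3/4; eliminate column x2 from the other rows.
Row 2 update in column x4: 1/4 − (-5/4)·(5/3) = 7/3.

7/3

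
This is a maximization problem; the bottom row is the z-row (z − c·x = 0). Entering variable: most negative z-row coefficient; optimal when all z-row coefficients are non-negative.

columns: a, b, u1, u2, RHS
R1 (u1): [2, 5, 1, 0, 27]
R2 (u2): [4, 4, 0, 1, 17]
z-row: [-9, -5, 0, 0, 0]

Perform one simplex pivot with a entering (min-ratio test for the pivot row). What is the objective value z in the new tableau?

Ratio test on column a — row 1: 27/2 = 27/2; row 2: 17/4 = 17/4. Minimum is 17/4 at row 2 (u2 leaves); pivot element 4.
Pivot on row 2; the z-row RHS becomes 0 − (-9)·(17/4) = 153/4.

153/4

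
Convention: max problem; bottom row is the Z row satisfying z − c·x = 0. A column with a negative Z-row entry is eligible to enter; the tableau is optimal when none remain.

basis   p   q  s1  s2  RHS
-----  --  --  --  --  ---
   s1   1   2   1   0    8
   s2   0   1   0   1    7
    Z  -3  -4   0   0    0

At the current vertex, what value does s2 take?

7

s2 is basic (row 2); its value is the RHS of that row, 7.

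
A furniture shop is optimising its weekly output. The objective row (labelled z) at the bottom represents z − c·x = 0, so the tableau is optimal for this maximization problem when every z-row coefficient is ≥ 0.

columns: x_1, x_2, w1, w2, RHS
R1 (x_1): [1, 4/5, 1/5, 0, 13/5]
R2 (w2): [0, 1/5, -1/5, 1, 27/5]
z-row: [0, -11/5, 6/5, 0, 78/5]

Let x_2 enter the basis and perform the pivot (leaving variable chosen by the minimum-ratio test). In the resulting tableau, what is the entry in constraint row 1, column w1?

Ratio test on column x_2 — row 1: (13/5)/(4/5) = 13/4; row 2: (27/5)/(1/5) = 27. Minimum is 13/4 at row 1 (x_1 leaves); pivot element 4/5.
Divide row 1 by 4/5; eliminate column x_2 from the other rows.
In the new row 1, the w1 entry is the old entry divided by the pivot: (1/5)/(4/5) = 1/4.

1/4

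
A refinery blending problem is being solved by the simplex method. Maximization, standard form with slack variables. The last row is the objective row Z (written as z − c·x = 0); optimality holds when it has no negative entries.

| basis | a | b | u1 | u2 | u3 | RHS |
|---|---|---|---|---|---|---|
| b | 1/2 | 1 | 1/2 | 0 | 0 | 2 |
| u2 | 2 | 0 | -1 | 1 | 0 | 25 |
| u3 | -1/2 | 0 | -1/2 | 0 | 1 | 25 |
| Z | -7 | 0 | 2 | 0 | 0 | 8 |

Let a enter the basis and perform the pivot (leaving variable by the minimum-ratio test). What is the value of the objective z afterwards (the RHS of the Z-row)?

36

Ratio test on column a — row 1: 2/(1/2) = 4; row 2: 25/2 = 25/2; row 3: entry -1/2 ≤ 0. Minimum is 4 at row 1 (b leaves); pivot element 1/2.
Pivot on row 1; the Z-row RHS becomes 8 − (-7)·4 = 36.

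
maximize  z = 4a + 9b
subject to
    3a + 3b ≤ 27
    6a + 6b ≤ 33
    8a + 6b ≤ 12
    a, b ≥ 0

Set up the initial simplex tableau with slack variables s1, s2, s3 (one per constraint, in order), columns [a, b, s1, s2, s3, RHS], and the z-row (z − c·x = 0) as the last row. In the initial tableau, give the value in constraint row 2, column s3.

Slack s3 belongs to constraint 3; its column is the unit vector e_3, so the entry in row 2 is 0.

0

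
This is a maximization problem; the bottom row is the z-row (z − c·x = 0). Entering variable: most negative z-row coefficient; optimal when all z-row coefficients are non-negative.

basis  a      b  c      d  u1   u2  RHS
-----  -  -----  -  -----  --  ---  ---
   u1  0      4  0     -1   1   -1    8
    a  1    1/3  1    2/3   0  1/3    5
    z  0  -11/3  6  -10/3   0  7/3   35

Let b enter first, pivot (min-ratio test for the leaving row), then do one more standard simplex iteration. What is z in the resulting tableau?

602/9

Ratio test on column b — row 1: 8/4 = 2; row 2: 5/(1/3) = 15. Minimum is 2 at row 1 (u1 leaves); pivot element 4.
Pivot on row 1; the z-row RHS becomes 35 − (-11/3)·2 = 127/3.
Next entering variable (most negative z-row entry -17/4): d.
Ratio test on column d — row 1: entry -1/4 ≤ 0; row 2: (13/3)/(3/4) = 52/9. Minimum is 52/9 at row 2 (a leaves); pivot element 3/4.
After the second pivot the z-row RHS is 127/3 − (-17/4)·(52/9) = 602/9.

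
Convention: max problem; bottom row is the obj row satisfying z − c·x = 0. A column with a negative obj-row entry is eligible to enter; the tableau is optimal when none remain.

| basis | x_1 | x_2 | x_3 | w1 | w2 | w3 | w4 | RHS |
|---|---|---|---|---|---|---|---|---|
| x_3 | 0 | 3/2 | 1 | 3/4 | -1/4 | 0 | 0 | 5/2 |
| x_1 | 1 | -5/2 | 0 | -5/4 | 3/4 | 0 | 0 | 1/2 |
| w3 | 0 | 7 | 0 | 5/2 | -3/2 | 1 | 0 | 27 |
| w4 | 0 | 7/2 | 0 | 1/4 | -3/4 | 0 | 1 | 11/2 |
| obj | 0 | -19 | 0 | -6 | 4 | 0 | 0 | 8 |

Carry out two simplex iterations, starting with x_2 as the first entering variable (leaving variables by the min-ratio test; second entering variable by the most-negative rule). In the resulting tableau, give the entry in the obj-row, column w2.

Ratio test on column x_2 — row 1: (5/2)/(3/2) = 5/3; row 2: entry -5/2 ≤ 0; row 3: 27/7 = 27/7; row 4: (11/2)/(7/2) = 11/7. Minimum is 11/7 at row 4 (w4 leaves); pivot element 7/2.
Divide row 4 by 7/2; eliminate column x_2 from the other rows.
Second iteration: most negative obj-row entry is -65/14 in column w1, so w1 enters.
Ratio test on column w1 — row 1: (1/7)/(9/14) = 2/9; row 2: entry -15/14 ≤ 0; row 3: 16/2 = 8; row 4: (11/7)/(1/14) = 22. Minimum is 2/9 at row 1 (x_3 leaves); pivot element 9/14.
Divide row 1 by 9/14; eliminate column w1 from the other rows.
After both pivots, the entry at the obj-row, column w2 is 4/9.

4/9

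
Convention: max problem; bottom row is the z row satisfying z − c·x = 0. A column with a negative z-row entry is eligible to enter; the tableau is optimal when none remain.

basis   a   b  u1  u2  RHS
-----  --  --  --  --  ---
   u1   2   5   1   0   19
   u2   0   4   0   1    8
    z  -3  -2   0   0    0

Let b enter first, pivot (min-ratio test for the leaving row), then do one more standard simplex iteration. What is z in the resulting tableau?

Ratio test on column b — row 1: 19/5 = 19/5; row 2: 8/4 = 2. Minimum is 2 at row 2 (u2 leaves); pivot element 4.
Pivot on row 2; the z-row RHS becomes 0 − (-2)·2 = 4.
Next entering variable (most negative z-row entry -3): a.
Ratio test on column a — row 1: 9/2 = 9/2; row 2: entry 0 ≤ 0. Minimum is 9/2 at row 1 (u1 leaves); pivot element 2.
After the second pivot the z-row RHS is 4 − (-3)·(9/2) = 35/2.

35/2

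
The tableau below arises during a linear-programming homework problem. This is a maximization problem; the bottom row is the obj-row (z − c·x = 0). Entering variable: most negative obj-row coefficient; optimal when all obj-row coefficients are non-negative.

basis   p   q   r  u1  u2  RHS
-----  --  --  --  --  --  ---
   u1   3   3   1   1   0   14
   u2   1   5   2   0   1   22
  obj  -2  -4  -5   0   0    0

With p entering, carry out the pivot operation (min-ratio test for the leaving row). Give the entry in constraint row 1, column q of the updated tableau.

Ratio test on column p — row 1: 14/3 = 14/3; row 2: 22/1 = 22. Minimum is 14/3 at row 1 (u1 leaves); pivot element 3.
Divide row 1 by 3; eliminate column p from the other rows.
In the new row 1, the q entry is the old entry divided by the pivot: 3/3 = 1.

1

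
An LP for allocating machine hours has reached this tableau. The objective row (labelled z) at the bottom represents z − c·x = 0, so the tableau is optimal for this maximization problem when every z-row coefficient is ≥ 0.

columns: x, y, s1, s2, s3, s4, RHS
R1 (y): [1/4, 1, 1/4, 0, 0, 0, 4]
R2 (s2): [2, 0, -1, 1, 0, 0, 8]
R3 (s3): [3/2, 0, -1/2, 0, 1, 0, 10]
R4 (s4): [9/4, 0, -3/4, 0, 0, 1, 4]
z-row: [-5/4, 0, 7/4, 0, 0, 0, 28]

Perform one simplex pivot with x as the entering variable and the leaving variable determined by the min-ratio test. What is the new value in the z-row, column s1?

Ratio test on column x — row 1: 4/(1/4) = 16; row 2: 8/2 = 4; row 3: 10/(3/2) = 20/3; row 4: 4/(9/4) = 16/9. Minimum is 16/9 at row 4 (s4 leaves); pivot element 9/4.
Divide row 4 by 9/4; eliminate column x from the other rows.
z-row update in column s1: 7/4 − (-5/4)·(-1/3) = 4/3.

4/3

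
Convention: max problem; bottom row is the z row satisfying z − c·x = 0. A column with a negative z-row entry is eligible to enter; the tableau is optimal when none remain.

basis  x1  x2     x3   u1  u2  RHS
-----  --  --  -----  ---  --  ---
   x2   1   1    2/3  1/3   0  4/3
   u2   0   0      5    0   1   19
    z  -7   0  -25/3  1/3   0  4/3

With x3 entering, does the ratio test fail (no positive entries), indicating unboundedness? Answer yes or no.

Column x3 has positive entries in row(s) 1, 2, so the ratio test bounds it — not unbounded.

no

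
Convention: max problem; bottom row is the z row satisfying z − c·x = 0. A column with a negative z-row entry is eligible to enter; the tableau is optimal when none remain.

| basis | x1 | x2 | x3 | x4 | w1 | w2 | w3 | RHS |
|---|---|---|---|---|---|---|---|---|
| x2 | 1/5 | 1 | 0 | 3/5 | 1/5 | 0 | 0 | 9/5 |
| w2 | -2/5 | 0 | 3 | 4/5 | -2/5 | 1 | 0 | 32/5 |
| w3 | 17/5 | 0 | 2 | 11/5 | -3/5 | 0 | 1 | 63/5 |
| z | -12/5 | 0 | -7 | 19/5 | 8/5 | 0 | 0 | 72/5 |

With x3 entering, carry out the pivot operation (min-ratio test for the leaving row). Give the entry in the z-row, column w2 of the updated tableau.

7/3

Ratio test on column x3 — row 1: entry 0 ≤ 0; row 2: (32/5)/3 = 32/15; row 3: (63/5)/2 = 63/10. Minimum is 32/15 at row 2 (w2 leaves); pivot element 3.
Divide row 2 by 3; eliminate column x3 from the other rows.
z-row update in column w2: 0 − (-7)·(1/3) = 7/3.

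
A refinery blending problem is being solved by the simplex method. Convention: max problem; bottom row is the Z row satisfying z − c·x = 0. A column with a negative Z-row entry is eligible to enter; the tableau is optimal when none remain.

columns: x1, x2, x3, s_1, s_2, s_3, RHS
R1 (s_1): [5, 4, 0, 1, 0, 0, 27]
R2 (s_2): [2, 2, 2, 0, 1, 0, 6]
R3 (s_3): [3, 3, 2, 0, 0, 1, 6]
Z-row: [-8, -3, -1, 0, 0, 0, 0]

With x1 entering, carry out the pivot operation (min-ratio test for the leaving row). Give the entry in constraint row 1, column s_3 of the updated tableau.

Ratio test on column x1 — row 1: 27/5 = 27/5; row 2: 6/2 = 3; row 3: 6/3 = 2. Minimum is 2 at row 3 (s_3 leaves); pivot element 3.
Divide row 3 by 3; eliminate column x1 from the other rows.
Row 1 update in column s_3: 0 − 5·(1/3) = -5/3.

-5/3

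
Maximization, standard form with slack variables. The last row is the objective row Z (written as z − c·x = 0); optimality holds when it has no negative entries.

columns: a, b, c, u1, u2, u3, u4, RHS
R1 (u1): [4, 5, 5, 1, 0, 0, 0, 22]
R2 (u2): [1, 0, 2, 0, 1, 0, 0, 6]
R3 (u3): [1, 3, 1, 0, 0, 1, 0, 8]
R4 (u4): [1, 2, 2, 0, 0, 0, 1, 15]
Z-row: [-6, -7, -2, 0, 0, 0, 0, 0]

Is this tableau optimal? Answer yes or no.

The Z-row has a negative entry -7 in column b, so it is not optimal.

no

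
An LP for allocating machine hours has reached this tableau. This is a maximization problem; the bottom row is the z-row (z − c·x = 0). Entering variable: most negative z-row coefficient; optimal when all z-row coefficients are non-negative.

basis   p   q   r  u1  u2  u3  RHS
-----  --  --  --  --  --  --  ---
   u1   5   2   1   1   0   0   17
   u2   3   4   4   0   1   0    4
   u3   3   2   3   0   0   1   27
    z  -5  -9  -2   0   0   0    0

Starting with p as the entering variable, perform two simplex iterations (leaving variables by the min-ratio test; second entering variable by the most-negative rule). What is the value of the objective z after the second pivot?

Ratio test on column p — row 1: 17/5 = 17/5; row 2: 4/3 = 4/3; row 3: 27/3 = 9. Minimum is 4/3 at row 2 (u2 leaves); pivot element 3.
Pivot on row 2; the z-row RHS becomes 0 − (-5)·(4/3) = 20/3.
Next entering variable (most negative z-row entry -7/3): q.
Ratio test on column q — row 1: entry -14/3 ≤ 0; row 2: (4/3)/(4/3) = 1; row 3: entry -2 ≤ 0. Minimum is 1 at row 2 (p leaves); pivot element 4/3.
After the second pivot the z-row RHS is 20/3 − (-7/3)·1 = 9.

9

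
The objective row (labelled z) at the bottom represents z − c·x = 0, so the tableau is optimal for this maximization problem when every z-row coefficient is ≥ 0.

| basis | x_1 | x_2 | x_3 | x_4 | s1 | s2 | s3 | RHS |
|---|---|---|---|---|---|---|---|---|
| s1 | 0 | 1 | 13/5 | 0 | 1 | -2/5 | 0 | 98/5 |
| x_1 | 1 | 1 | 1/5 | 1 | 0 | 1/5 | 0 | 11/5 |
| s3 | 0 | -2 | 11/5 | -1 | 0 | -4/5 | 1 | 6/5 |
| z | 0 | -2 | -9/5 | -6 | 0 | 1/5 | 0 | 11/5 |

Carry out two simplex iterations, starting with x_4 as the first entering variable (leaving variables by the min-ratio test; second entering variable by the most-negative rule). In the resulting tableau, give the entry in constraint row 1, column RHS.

191/12

Ratio test on column x_4 — row 1: entry 0 ≤ 0; row 2: (11/5)/1 = 11/5; row 3: entry -1 ≤ 0. Minimum is 11/5 at row 2 (x_1 leaves); pivot element 1.
Divide row 2 by 1; eliminate column x_4 from the other rows.
Second iteration: most negative z-row entry is -3/5 in column x_3, so x_3 enters.
Ratio test on column x_3 — row 1: (98/5)/(13/5) = 98/13; row 2: (11/5)/(1/5) = 11; row 3: (17/5)/(12/5) = 17/12. Minimum is 17/12 at row 3 (s3 leaves); pivot element 12/5.
Divide row 3 by 12/5; eliminate column x_3 from the other rows.
After both pivots, the entry at constraint row 1, column RHS is 191/12.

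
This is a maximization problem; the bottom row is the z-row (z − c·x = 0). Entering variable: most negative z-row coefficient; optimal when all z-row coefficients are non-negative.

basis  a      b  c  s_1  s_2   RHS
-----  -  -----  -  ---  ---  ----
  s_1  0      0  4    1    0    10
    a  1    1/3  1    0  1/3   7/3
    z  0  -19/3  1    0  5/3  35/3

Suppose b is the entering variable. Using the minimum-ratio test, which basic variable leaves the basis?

Column b entries and ratios — s_1: 0 ≤ 0, skip; a: (7/3)/(1/3) = 7.
Smallest ratio is 7 in the row of a, so a leaves.

a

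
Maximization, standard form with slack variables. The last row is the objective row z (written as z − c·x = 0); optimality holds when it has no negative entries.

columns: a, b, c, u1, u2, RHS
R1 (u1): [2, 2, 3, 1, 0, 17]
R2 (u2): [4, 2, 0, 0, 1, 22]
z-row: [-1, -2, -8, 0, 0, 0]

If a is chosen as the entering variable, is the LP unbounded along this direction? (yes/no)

Column a has positive entries in row(s) 1, 2, so the ratio test bounds it — not unbounded.

no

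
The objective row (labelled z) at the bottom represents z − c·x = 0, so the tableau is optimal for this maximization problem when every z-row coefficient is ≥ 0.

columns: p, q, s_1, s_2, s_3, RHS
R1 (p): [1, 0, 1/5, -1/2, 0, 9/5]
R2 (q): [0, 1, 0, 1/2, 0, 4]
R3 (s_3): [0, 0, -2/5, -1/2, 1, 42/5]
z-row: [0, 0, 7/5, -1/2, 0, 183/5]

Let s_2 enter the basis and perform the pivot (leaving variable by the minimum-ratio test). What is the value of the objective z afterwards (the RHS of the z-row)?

203/5

Ratio test on column s_2 — row 1: entry -1/2 ≤ 0; row 2: 4/(1/2) = 8; row 3: entry -1/2 ≤ 0. Minimum is 8 at row 2 (q leaves); pivot element 1/2.
Pivot on row 2; the z-row RHS becomes 183/5 − (-1/2)·8 = 203/5.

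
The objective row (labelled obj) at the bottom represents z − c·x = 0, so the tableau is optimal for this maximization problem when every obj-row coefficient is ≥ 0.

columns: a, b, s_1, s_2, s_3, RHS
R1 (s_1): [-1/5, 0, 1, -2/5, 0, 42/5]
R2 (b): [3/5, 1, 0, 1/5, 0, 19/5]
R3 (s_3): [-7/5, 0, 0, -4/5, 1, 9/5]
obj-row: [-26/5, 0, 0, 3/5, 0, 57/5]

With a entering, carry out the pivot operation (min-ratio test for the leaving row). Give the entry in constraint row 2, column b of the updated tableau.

Ratio test on column a — row 1: entry -1/5 ≤ 0; row 2: (19/5)/(3/5) = 19/3; row 3: entry -7/5 ≤ 0. Minimum is 19/3 at row 2 (b leaves); pivot element 3/5.
Divide row 2 by 3/5; eliminate column a from the other rows.
In the new row 2, the b entry is the old entry divided by the pivot: 1/(3/5) = 5/3.

5/3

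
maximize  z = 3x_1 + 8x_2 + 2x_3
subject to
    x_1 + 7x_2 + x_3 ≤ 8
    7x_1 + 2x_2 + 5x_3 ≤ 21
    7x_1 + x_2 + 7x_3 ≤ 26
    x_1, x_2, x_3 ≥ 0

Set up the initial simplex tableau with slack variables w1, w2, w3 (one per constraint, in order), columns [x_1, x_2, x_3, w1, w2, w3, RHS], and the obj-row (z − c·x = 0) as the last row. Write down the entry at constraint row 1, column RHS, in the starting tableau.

The RHS of constraint 1 is b_1 = 8.

8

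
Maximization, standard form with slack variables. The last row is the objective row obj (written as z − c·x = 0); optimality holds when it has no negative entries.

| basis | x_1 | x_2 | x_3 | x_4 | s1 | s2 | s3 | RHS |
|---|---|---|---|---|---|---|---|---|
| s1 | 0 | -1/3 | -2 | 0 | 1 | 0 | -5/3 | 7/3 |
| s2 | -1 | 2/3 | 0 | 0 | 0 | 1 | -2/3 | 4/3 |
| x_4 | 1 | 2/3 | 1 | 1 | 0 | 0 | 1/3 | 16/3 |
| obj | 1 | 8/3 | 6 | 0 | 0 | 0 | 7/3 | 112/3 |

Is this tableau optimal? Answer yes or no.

yes

Every obj-row coefficient is ≥ 0, so the tableau is optimal.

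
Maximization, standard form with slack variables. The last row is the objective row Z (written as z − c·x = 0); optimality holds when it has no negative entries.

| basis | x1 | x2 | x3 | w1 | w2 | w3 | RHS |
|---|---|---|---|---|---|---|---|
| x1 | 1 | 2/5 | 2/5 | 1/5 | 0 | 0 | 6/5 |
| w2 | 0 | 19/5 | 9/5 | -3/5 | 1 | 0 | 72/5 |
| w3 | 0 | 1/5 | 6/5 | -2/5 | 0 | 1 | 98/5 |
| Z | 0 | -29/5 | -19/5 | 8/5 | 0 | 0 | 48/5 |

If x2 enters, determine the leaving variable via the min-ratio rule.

x1

Column x2 entries and ratios — x1: (6/5)/(2/5) = 3; w2: (72/5)/(19/5) = 72/19; w3: (98/5)/(1/5) = 98.
Smallest ratio is 3 in the row of x1, so x1 leaves.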